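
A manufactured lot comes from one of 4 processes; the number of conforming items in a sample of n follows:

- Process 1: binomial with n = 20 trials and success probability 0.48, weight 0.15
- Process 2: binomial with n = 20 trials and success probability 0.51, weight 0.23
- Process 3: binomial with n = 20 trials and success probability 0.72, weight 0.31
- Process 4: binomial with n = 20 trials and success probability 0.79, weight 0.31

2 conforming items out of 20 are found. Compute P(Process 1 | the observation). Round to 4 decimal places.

Apply Bayes' rule: the posterior for each component is proportional to its prior times its likelihood at x.
Binomial probabilities:
  L_1 = 0.000338296
  L_2 = 0.000131046
  L_3 = 1.10221e-08
  L_4 = 7.48092e-11
Weight by the priors:
  P(Z=1)·L_1 = 0.15 × 0.000338296 = 5.07443e-05
  P(Z=2)·L_2 = 0.23 × 0.000131046 = 3.01406e-05
  P(Z=3)·L_3 = 0.31 × 1.10221e-08 = 3.41684e-09
  P(Z=4)·L_4 = 0.31 × 7.48092e-11 = 2.31909e-11
Normaliser: 5.07443e-05 + 3.01406e-05 + 3.41684e-09 + 2.31909e-11 = 8.08883e-05
P(Process 1 | data) ≈ 0.6273

0.6273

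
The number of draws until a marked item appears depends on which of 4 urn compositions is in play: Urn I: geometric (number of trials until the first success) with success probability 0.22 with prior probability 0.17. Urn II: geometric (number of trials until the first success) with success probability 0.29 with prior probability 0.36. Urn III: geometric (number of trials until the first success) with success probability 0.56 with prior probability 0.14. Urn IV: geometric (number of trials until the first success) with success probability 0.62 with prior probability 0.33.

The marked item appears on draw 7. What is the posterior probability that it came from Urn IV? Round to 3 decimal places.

0.027

Posterior ∝ prior × likelihood, so P(k | x) ∝ P(Z=k) f_k(x); normalise over all components.
Component likelihoods at x = 7:
  p_I = 0.0495439
  p_II = 0.0371491
  p_III = 0.00406354
  p_IV = 0.00186678
Unnormalised posteriors:
  P(Z=I)·p_I = 0.17 × 0.0495439 = 0.00842247
  P(Z=II)·p_II = 0.36 × 0.0371491 = 0.0133737
  P(Z=III)·p_III = 0.14 × 0.00406354 = 0.000568895
  P(Z=IV)·p_IV = 0.33 × 0.00186678 = 0.000616038
Marginal: 0.00842247 + 0.0133737 + 0.000568895 + 0.000616038 = 0.0229811
P(Urn IV | the observation) = 0.000616038 / 0.0229811 ≈ 0.027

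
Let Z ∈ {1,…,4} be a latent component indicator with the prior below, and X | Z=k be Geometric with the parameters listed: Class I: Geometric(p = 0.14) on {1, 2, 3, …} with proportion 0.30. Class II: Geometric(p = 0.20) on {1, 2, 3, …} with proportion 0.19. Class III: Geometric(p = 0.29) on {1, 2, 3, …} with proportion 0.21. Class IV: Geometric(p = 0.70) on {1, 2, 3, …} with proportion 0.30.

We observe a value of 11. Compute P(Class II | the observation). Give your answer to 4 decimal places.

Posterior ∝ prior × likelihood, so P(k | x) ∝ P(Z=k) f_k(x); normalise over all components.
Evaluate each component's likelihood at the observed value:
  L_I = 0.0309822
  L_II = 0.0214748
  L_III = 0.00944021
  L_IV = 4.13343e-06
Unnormalised posteriors:
  P(Z=I)·L_I = 0.30 × 0.0309822 = 0.00929467
  P(Z=II)·L_II = 0.19 × 0.0214748 = 0.00408022
  P(Z=III)·L_III = 0.21 × 0.00944021 = 0.00198244
  P(Z=IV)·L_IV = 0.30 × 4.13343e-06 = 1.24003e-06
Marginal: 0.00929467 + 0.00408022 + 0.00198244 + 1.24003e-06 = 0.0153586
P(Class II | 11) ≈ 0.2657

0.2657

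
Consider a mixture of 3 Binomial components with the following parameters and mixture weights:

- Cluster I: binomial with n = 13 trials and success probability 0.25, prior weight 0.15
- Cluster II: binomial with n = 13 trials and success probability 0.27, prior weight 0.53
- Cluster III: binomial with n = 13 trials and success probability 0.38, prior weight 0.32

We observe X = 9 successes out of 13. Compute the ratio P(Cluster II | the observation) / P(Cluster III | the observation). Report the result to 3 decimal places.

Since P(k|x) ∝ w_k f_k(x), the posterior odds are w_i f_i(x) / (w_j f_j(x)).
Evaluate each component's likelihood at the observed value:
  p_I = C(13,9)·0.25^9·0.75^4 = 715·3.8147e-06·0.316406 = 0.000863001
  p_II = C(13,9)·0.27^9·0.73^4 = 715·7.6256e-06·0.283982 = 0.00154836
  p_III = C(13,9)·0.38^9·0.62^4 = 715·0.000165216·0.147763 = 0.0174552
Odds = (0.53/0.32) × (0.00154836/0.0174552) = 1.65625 × 0.0887046 ≈ 0.147

0.147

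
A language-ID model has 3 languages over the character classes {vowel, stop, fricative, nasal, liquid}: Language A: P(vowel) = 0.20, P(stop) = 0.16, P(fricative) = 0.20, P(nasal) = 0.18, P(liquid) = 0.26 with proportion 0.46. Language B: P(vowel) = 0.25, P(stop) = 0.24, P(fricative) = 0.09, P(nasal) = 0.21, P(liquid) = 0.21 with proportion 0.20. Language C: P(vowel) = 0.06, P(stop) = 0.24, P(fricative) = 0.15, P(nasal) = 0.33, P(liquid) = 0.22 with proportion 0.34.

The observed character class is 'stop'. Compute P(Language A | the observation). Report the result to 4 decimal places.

Posterior ∝ prior × likelihood, so P(k | x) ∝ π_k f_k(x); normalise over all components.
Categorical probabilities:
  f_A = 0.16
  f_B = 0.24
  f_C = 0.24
Multiply by the mixture weights:
  π_A·f_A = 0.46 × 0.16 = 0.0736
  π_B·f_B = 0.20 × 0.24 = 0.048
  π_C·f_C = 0.34 × 0.24 = 0.0816
Denominator: 0.0736 + 0.048 + 0.0816 = 0.2032
P(Language A | x) = 0.0736 / 0.2032 ≈ 0.3622

0.3622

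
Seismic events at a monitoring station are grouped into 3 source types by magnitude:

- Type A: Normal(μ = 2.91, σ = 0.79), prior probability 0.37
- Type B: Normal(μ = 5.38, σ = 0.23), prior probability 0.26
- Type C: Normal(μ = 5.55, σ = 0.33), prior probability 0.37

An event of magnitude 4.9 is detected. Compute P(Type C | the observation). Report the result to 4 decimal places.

0.5218

By Bayes' theorem, P(k | x) = P(Z=k) f_k(x) / Σ_j P(Z=j) f_j(x).
Evaluate each component's likelihood at the observed value:
  L_A = (1/(0.79·√(2π)))·exp(−(4.9−2.91)²/(2·0.79²)) = 0.504990·exp(-3.17265) = 0.0211553
  L_B = (1/(0.23·√(2π)))·exp(−(4.9−5.38)²/(2·0.23²)) = 1.734532·exp(-2.17769) = 0.196527
  L_C = (1/(0.33·√(2π)))·exp(−(4.9−5.55)²/(2·0.33²)) = 1.208916·exp(-1.93985) = 0.173752
Weight by the priors:
  P(Z=A)·L_A = 0.37 × 0.0211553 = 0.00782746
  P(Z=B)·L_B = 0.26 × 0.196527 = 0.051097
  P(Z=C)·L_C = 0.37 × 0.173752 = 0.0642881
Evidence: 0.00782746 + 0.051097 + 0.0642881 = 0.123213
P(Type C | data) = 0.0642881 / 0.123213 ≈ 0.5218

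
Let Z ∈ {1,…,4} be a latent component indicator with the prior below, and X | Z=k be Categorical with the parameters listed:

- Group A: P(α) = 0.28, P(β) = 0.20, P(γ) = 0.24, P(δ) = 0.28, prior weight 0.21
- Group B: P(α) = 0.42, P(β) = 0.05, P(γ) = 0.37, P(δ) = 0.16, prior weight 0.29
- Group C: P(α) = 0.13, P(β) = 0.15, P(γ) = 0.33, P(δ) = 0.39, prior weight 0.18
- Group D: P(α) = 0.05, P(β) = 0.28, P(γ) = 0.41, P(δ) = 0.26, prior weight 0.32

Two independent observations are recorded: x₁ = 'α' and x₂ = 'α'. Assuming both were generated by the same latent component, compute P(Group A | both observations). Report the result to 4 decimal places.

0.2304

By Bayes' theorem, P(k | x) = π_k f_k(x) / Σ_j π_j f_j(x).
Since both observations come from the same component, the likelihood for component k is f_k(x₁)·f_k(x₂).
  p_A = [P(α | comp) = 0.28] × [0.28] = 0.0784
  p_B = [P(α | comp) = 0.42] × [0.42] = 0.1764
  p_C = [P(α | comp) = 0.13] × [0.13] = 0.0169
  p_D = [P(α | comp) = 0.05] × [0.05] = 0.0025
Prior × likelihood for each component:
  π_A·p_A = 0.21 × 0.0784 = 0.016464
  π_B·p_B = 0.29 × 0.1764 = 0.051156
  π_C·p_C = 0.18 × 0.0169 = 0.003042
  π_D·p_D = 0.32 × 0.0025 = 0.0008
Sum: 0.016464 + 0.051156 + 0.003042 + 0.0008 = 0.071462
So the posterior for Group A is 0.016464 / 0.071462 ≈ 0.2304.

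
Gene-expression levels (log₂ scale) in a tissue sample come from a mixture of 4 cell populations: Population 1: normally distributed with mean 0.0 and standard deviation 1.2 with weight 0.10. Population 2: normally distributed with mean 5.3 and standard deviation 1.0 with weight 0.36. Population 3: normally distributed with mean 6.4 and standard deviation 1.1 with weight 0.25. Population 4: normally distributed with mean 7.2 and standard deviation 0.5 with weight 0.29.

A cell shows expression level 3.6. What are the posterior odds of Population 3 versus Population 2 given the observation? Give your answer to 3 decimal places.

The posterior odds equal the prior odds times the likelihood ratio: (π_i/π_j)·(f_i(x)/f_j(x)).
Component likelihoods at x = 3.6:
  L_1 = (1/(1.2·√(2π)))·exp(−(3.6−0.0)²/(2·1.2²)) = 0.332452·exp(-4.50000) = 0.00369321
  L_2 = (1/(1.0·√(2π)))·exp(−(3.6−5.3)²/(2·1.0²)) = 0.398942·exp(-1.44500) = 0.0940491
  L_3 = (1/(1.1·√(2π)))·exp(−(3.6−6.4)²/(2·1.1²)) = 0.362675·exp(-3.23967) = 0.0142085
  L_4 = (1/(0.5·√(2π)))·exp(−(3.6−7.2)²/(2·0.5²)) = 0.797885·exp(-25.92000) = 4.41598e-12
Odds = (0.25/0.36) × (0.0142085/0.0940491) = 0.694444 × 0.151075 ≈ 0.105

0.105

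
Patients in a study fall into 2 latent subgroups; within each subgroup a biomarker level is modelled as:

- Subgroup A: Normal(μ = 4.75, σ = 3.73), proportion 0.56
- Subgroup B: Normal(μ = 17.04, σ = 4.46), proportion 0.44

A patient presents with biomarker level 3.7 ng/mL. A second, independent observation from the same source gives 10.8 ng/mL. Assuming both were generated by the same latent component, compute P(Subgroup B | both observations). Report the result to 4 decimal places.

0.0091

Apply Bayes' rule: the posterior for each component is proportional to its prior times its likelihood at x.
Since both observations come from the same component, the likelihood for component k is f_k(x₁)·f_k(x₂).
  L_A = [0.1028] × [0.0287027] = 0.00295065
  L_B = [0.00102075] × [0.0336133] = 3.43107e-05
Multiply by the mixture weights:
  π_A·L_A = 0.56 × 0.00295065 = 0.00165236
  π_B·L_B = 0.44 × 3.43107e-05 = 1.50967e-05
Sum: 0.00165236 + 1.50967e-05 = 0.00166746
Responsibility of Subgroup B: 1.50967e-05 / 0.00166746 ≈ 0.0091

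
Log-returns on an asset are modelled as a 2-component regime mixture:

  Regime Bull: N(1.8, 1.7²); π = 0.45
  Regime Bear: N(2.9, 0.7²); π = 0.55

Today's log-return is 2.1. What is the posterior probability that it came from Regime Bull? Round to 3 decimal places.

P(component k | x) = P(Z=k)·f_k(x) / marginal(x), where marginal(x) = Σ_j P(Z=j)·f_j(x).
Evaluate each component's likelihood at the observed value:
  p_Bull = 0.231046
  p_Bear = 0.296614
Weight by the priors:
  P(Z=Bull)·p_Bull = 0.45 × 0.231046 = 0.103971
  P(Z=Bear)·p_Bear = 0.55 × 0.296614 = 0.163138
Normaliser: 0.103971 + 0.163138 = 0.267108
So the posterior for Regime Bull is 0.103971 / 0.267108 ≈ 0.389.

0.389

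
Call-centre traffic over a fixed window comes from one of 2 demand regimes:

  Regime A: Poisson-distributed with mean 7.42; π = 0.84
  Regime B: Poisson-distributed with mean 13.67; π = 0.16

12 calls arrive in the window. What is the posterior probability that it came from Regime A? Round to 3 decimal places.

P(component k | x) = P(Z=k)·f_k(x) / marginal(x), where marginal(x) = Σ_j P(Z=j)·f_j(x).
Evaluate each component's likelihood at the observed value:
  f_A = 0.0348373
  f_B = 0.10282
Multiply by the mixture weights:
  P(Z=A)·f_A = 0.84 × 0.0348373 = 0.0292634
  P(Z=B)·f_B = 0.16 × 0.10282 = 0.0164513
Evidence: 0.0292634 + 0.0164513 = 0.0457146
P(Regime A | the observation) ≈ 0.640

0.640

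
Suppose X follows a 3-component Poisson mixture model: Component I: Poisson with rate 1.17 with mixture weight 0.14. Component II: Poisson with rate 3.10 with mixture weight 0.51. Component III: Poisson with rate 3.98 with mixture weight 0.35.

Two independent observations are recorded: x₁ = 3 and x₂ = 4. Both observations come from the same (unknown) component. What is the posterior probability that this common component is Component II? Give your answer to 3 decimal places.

0.591

The responsibility of component k is π_k f_k(x) divided by Σ_j π_j f_j(x).
Since both observations come from the same component, the likelihood for component k is f_k(x₁)·f_k(x₂).
  f_I = [e^(−1.17)·1.17^3/3! = 0.082848] × [0.024233] = 0.00200766
  f_II = [e^(−3.10)·3.10^3/3! = 0.223677] × [0.17335] = 0.0387743
  f_III = [e^(−3.98)·3.98^3/3! = 0.196339] × [0.195357] = 0.0383561
Unnormalised posteriors:
  π_I·f_I = 0.14 × 0.00200766 = 0.000281072
  π_II·f_II = 0.51 × 0.0387743 = 0.0197749
  π_III·f_III = 0.35 × 0.0383561 = 0.0134247
Sum: 0.000281072 + 0.0197749 + 0.0134247 = 0.0334806
P(Component II | data) = 0.0197749 / 0.0334806 ≈ 0.591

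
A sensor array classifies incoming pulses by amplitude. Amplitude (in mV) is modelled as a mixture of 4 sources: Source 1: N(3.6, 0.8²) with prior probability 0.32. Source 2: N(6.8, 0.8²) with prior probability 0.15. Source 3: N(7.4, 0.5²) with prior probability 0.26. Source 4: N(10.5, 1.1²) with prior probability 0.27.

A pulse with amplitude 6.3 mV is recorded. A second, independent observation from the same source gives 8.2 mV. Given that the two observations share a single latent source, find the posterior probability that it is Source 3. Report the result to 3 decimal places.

The responsibility of component k is π_k f_k(x) divided by Σ_j π_j f_j(x).
Since both observations come from the same component, the likelihood for component k is f_k(x₁)·f_k(x₂).
  L_1 = [(1/(0.8·√(2π)))·exp(−(6.3−3.6)²/(2·0.8²)) = 0.498678·exp(-5.69531) = 0.0016764] × [3.29905e-08] = 5.53053e-11
  L_2 = [(1/(0.8·√(2π)))·exp(−(6.3−6.8)²/(2·0.8²)) = 0.498678·exp(-0.19531) = 0.410201] × [0.107847] = 0.0442388
  L_3 = [(1/(0.5·√(2π)))·exp(−(6.3−7.4)²/(2·0.5²)) = 0.797885·exp(-2.42000) = 0.0709492] × [0.221842] = 0.0157395
  L_4 = [(1/(1.1·√(2π)))·exp(−(6.3−10.5)²/(2·1.1²)) = 0.362675·exp(-7.28926) = 0.000247647] × [0.0407541] = 1.00926e-05
Weight by the priors:
  π_1·L_1 = 0.32 × 5.53053e-11 = 1.76977e-11
  π_2·L_2 = 0.15 × 0.0442388 = 0.00663582
  π_3·L_3 = 0.26 × 0.0157395 = 0.00409227
  π_4·L_4 = 0.27 × 1.00926e-05 = 2.72501e-06
Normaliser: 1.76977e-11 + 0.00663582 + 0.00409227 + 2.72501e-06 = 0.0107308
So the posterior for Source 3 is 0.00409227 / 0.0107308 ≈ 0.381.

0.381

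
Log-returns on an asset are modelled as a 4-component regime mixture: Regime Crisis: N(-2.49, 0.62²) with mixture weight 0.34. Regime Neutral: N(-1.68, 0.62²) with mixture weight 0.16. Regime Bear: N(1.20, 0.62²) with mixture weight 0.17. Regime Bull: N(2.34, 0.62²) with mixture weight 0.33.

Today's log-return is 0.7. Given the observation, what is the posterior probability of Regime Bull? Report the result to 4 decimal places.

0.0751

P(component k | x) = π_k·f_k(x) / marginal(x), where marginal(x) = Σ_j π_j·f_j(x).
Normal densities:
  p_Crisis = 1.14828e-06
  p_Neutral = 0.000406166
  p_Bear = 0.464829
  p_Bull = 0.019461
Unnormalised posteriors:
  π_Crisis·p_Crisis = 0.34 × 1.14828e-06 = 3.90415e-07
  π_Neutral·p_Neutral = 0.16 × 0.000406166 = 6.49866e-05
  π_Bear·p_Bear = 0.17 × 0.464829 = 0.079021
  π_Bull·p_Bull = 0.33 × 0.019461 = 0.00642214
Normaliser: 3.90415e-07 + 6.49866e-05 + 0.079021 + 0.00642214 = 0.0855085
P(Regime Bull | the observation) ≈ 0.0751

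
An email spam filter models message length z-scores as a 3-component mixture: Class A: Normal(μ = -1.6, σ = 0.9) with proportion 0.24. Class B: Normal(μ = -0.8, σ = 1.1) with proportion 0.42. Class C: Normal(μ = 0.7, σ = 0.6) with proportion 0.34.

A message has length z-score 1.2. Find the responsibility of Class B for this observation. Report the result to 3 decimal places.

By Bayes' theorem, P(k | x) = P(Z=k) f_k(x) / Σ_j P(Z=j) f_j(x).
Normal densities:
  f_A = 0.00350668
  f_B = 0.0694505
  f_C = 0.469853
Weight by the priors:
  P(Z=A)·f_A = 0.24 × 0.00350668 = 0.000841604
  P(Z=B)·f_B = 0.42 × 0.0694505 = 0.0291692
  P(Z=C)·f_C = 0.34 × 0.469853 = 0.15975
Marginal: 0.000841604 + 0.0291692 + 0.15975 = 0.189761
P(Class B | the observation) = 0.0291692 / 0.189761 ≈ 0.154

0.154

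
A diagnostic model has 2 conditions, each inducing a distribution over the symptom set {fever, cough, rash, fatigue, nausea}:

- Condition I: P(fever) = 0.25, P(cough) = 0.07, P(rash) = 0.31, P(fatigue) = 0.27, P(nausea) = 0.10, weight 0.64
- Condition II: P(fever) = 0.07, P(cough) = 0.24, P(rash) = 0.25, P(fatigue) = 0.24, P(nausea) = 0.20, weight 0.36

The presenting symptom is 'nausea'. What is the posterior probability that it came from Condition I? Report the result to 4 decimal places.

0.4706

Posterior ∝ prior × likelihood, so P(k | x) ∝ P(Z=k) f_k(x); normalise over all components.
Categorical probabilities:
  L_I = P(nausea | comp) = 0.10
  L_II = P(nausea | comp) = 0.20
Weight by the priors:
  P(Z=I)·L_I = 0.64 × 0.1 = 0.064
  P(Z=II)·L_II = 0.36 × 0.2 = 0.072
Denominator: 0.064 + 0.072 = 0.136
P(Condition I | the observation) = 0.064 / 0.136 ≈ 0.4706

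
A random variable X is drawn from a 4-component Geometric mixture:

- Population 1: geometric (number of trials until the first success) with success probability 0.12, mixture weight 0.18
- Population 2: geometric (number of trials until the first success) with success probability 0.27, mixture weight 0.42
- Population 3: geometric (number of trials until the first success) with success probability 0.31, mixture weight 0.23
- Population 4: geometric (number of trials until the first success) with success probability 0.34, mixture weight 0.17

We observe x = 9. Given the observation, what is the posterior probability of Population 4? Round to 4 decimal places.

Apply Bayes' rule: the posterior for each component is proportional to its prior times its likelihood at x.
Geometric probabilities:
  L_1 = 0.0431561
  L_2 = 0.0217744
  L_3 = 0.0159277
  L_4 = 0.0122414
Weight by the priors:
  w_1·L_1 = 0.18 × 0.0431561 = 0.00776811
  w_2·L_2 = 0.42 × 0.0217744 = 0.00914526
  w_3·L_3 = 0.23 × 0.0159277 = 0.00366338
  w_4·L_4 = 0.17 × 0.0122414 = 0.00208103
Denominator: 0.00776811 + 0.00914526 + 0.00366338 + 0.00208103 = 0.0226578
So the posterior for Population 4 is 0.00208103 / 0.0226578 ≈ 0.0918.

0.0918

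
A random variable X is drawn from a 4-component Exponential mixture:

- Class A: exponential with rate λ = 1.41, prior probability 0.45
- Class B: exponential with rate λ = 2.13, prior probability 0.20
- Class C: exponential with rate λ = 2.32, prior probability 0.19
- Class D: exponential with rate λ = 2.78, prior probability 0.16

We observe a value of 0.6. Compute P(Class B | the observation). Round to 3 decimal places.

0.203

Apply Bayes' rule: the posterior for each component is proportional to its prior times its likelihood at x.
Component likelihoods at x = 0.6:
  f_A = 0.605071
  f_B = 0.593405
  f_C = 0.5767
  f_D = 0.524375
Unnormalised posteriors:
  P(Z=A)·f_A = 0.45 × 0.605071 = 0.272282
  P(Z=B)·f_B = 0.20 × 0.593405 = 0.118681
  P(Z=C)·f_C = 0.19 × 0.5767 = 0.109573
  P(Z=D)·f_D = 0.16 × 0.524375 = 0.0838999
Denominator: 0.272282 + 0.118681 + 0.109573 + 0.0838999 = 0.584436
So the posterior for Class B is 0.118681 / 0.584436 ≈ 0.203.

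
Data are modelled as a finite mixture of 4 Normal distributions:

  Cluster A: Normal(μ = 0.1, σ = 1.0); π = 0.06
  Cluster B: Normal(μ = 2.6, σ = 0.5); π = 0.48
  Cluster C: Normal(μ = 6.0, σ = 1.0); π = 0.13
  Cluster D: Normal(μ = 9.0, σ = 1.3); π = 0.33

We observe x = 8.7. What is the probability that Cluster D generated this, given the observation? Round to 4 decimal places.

Apply Bayes' rule: the posterior for each component is proportional to its prior times its likelihood at x.
Evaluate each component's likelihood at the observed value:
  p_A = (1/(1.0·√(2π)))·exp(−(8.7−0.1)²/(2·1.0²)) = 0.398942·exp(-36.98000) = 3.47296e-17
  p_B = (1/(0.5·√(2π)))·exp(−(8.7−2.6)²/(2·0.5²)) = 0.797885·exp(-74.42000) = 3.8172e-33
  p_C = (1/(1.0·√(2π)))·exp(−(8.7−6.0)²/(2·1.0²)) = 0.398942·exp(-3.64500) = 0.0104209
  p_D = (1/(1.3·√(2π)))·exp(−(8.7−9.0)²/(2·1.3²)) = 0.306879·exp(-0.02663) = 0.298815
Weight by the priors:
  π_A·p_A = 0.06 × 3.47296e-17 = 2.08378e-18
  π_B·p_B = 0.48 × 3.8172e-33 = 1.83226e-33
  π_C·p_C = 0.13 × 0.0104209 = 0.00135472
  π_D·p_D = 0.33 × 0.298815 = 0.098609
Marginal: 2.08378e-18 + 1.83226e-33 + 0.00135472 + 0.098609 = 0.0999637
P(Cluster D | 8.7) = 0.098609 / 0.0999637 ≈ 0.9864

0.9864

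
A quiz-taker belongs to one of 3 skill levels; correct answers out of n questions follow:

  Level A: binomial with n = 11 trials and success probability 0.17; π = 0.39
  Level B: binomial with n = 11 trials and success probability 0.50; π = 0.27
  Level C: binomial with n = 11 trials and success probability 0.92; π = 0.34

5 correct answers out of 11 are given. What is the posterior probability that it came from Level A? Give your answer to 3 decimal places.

0.121

Apply Bayes' rule: the posterior for each component is proportional to its prior times its likelihood at x.
Binomial probabilities:
  f_A = 0.0214464
  f_B = 0.225586
  f_C = 7.98217e-05
Prior × likelihood for each component:
  π_A·f_A = 0.39 × 0.0214464 = 0.00836411
  π_B·f_B = 0.27 × 0.225586 = 0.0609082
  π_C·f_C = 0.34 × 7.98217e-05 = 2.71394e-05
Marginal: 0.00836411 + 0.0609082 + 2.71394e-05 = 0.0692995
So the posterior for Level A is 0.00836411 / 0.0692995 ≈ 0.121.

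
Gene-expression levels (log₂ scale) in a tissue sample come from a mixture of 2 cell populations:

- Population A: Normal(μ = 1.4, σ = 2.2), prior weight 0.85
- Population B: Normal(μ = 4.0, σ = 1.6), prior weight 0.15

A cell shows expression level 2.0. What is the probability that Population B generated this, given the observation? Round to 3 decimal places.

P(component k | x) = P(Z=k)·f_k(x) / marginal(x), where marginal(x) = Σ_j P(Z=j)·f_j(x).
Normal densities:
  p_A = (1/(2.2·√(2π)))·exp(−(2.0−1.4)²/(2·2.2²)) = 0.181337·exp(-0.03719) = 0.174717
  p_B = (1/(1.6·√(2π)))·exp(−(2.0−4.0)²/(2·1.6²)) = 0.249339·exp(-0.78125) = 0.114156
Prior × likelihood for each component:
  P(Z=A)·p_A = 0.85 × 0.174717 = 0.14851
  P(Z=B)·p_B = 0.15 × 0.114156 = 0.0171234
Sum: 0.14851 + 0.0171234 = 0.165633
P(Population B | the observation) ≈ 0.103

0.103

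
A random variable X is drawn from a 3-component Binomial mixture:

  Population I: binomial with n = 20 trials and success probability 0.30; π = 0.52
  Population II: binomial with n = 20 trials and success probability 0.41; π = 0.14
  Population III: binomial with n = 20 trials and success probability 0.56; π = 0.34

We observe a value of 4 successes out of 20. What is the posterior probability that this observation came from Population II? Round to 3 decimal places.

Apply Bayes' rule: the posterior for each component is proportional to its prior times its likelihood at x.
Component likelihoods at x = 4 successes out of 20:
  p_I = C(20,4)·0.30^4·0.70^16 = 4845·0.0081·0.00332329 = 0.130421
  p_II = C(20,4)·0.41^4·0.59^16 = 4845·0.0282576·0.000215592 = 0.0295163
  p_III = C(20,4)·0.56^4·0.44^16 = 4845·0.098345·1.97353e-06 = 0.000940348
Unnormalised posteriors:
  P(Z=I)·p_I = 0.52 × 0.130421 = 0.0678189
  P(Z=II)·p_II = 0.14 × 0.0295163 = 0.00413228
  P(Z=III)·p_III = 0.34 × 0.000940348 = 0.000319718
Denominator: 0.0678189 + 0.00413228 + 0.000319718 = 0.0722709
Responsibility of Population II: 0.00413228 / 0.0722709 ≈ 0.057

0.057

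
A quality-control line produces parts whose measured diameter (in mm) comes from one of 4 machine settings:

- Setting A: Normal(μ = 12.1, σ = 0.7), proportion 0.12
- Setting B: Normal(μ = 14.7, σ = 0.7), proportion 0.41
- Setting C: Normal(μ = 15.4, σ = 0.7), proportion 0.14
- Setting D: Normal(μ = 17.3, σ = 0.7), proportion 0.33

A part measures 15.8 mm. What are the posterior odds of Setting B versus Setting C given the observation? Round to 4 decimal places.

1.0031

The posterior odds equal the prior odds times the likelihood ratio: (w_i/w_j)·(f_i(x)/f_j(x)).
Evaluate each component's likelihood at the observed value:
  f_A = (1/(0.7·√(2π)))·exp(−(15.8−12.1)²/(2·0.7²)) = 0.569918·exp(-13.96939) = 4.88634e-07
  f_B = (1/(0.7·√(2π)))·exp(−(15.8−14.7)²/(2·0.7²)) = 0.569918·exp(-1.23469) = 0.165803
  f_C = (1/(0.7·√(2π)))·exp(−(15.8−15.4)²/(2·0.7²)) = 0.569918·exp(-0.16327) = 0.484068
  f_D = (1/(0.7·√(2π)))·exp(−(15.8−17.3)²/(2·0.7²)) = 0.569918·exp(-2.29592) = 0.057373
Posterior odds = (w_B·f_B) / (w_C·f_C) = (0.41·0.165803) / (0.14·0.484068) = 0.0679791 / 0.0677696 ≈ 1.0031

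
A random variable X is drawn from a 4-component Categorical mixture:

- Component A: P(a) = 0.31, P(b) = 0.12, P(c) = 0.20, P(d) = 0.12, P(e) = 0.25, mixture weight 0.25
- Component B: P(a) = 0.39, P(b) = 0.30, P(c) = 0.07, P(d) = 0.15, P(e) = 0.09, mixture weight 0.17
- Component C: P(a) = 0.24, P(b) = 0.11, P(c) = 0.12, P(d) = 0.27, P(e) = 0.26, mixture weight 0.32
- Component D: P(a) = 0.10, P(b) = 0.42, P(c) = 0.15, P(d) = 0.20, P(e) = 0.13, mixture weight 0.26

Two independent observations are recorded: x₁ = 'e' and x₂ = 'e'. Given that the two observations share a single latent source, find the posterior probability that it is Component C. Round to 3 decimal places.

P(component k | x) = P(Z=k)·f_k(x) / marginal(x), where marginal(x) = Σ_j P(Z=j)·f_j(x).
Since both observations come from the same component, the likelihood for component k is f_k(x₁)·f_k(x₂).
  L_A = [0.25] × [0.25] = 0.0625
  L_B = [0.09] × [0.09] = 0.0081
  L_C = [0.26] × [0.26] = 0.0676
  L_D = [0.13] × [0.13] = 0.0169
Multiply by the mixture weights:
  P(Z=A)·L_A = 0.25 × 0.0625 = 0.015625
  P(Z=B)·L_B = 0.17 × 0.0081 = 0.001377
  P(Z=C)·L_C = 0.32 × 0.0676 = 0.021632
  P(Z=D)·L_D = 0.26 × 0.0169 = 0.004394
Sum: 0.015625 + 0.001377 + 0.021632 + 0.004394 = 0.043028
P(Component C | x) = 0.021632 / 0.043028 ≈ 0.503

0.503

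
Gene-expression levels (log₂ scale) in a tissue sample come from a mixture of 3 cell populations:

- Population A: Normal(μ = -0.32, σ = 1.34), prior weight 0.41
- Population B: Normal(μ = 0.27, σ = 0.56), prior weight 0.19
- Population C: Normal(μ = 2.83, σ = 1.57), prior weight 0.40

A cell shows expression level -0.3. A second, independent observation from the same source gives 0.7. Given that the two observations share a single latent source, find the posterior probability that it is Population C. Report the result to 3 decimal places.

P(component k | x) = π_k·f_k(x) / marginal(x), where marginal(x) = Σ_j π_j·f_j(x).
Since both observations come from the same component, the likelihood for component k is f_k(x₁)·f_k(x₂).
  f_A = [(1/(1.34·√(2π)))·exp(−(-0.3−-0.32)²/(2·1.34²)) = 0.297718·exp(-0.00011) = 0.297685] × [0.222837] = 0.0663351
  f_B = [(1/(0.56·√(2π)))·exp(−(-0.3−0.27)²/(2·0.56²)) = 0.712397·exp(-0.51802) = 0.424375] × [0.530507] = 0.225134
  f_C = [(1/(1.57·√(2π)))·exp(−(-0.3−2.83)²/(2·1.57²)) = 0.254103·exp(-1.98728) = 0.0348293] × [0.101235] = 0.00352593
Multiply by the mixture weights:
  π_A·f_A = 0.41 × 0.0663351 = 0.0271974
  π_B·f_B = 0.19 × 0.225134 = 0.0427755
  π_C·f_C = 0.40 × 0.00352593 = 0.00141037
Marginal: 0.0271974 + 0.0427755 + 0.00141037 = 0.0713833
P(Population C | data) = 0.00141037 / 0.0713833 ≈ 0.020

0.020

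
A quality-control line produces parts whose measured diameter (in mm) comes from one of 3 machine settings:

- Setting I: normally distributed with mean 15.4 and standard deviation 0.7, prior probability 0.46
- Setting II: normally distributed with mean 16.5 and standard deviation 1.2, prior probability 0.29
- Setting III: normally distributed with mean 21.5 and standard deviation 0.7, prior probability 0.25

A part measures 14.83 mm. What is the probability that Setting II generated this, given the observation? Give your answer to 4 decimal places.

Posterior ∝ prior × likelihood, so P(k | x) ∝ w_k f_k(x); normalise over all components.
Component likelihoods at x = 14.83 mm:
  L_I = (1/(0.7·√(2π)))·exp(−(14.83−15.4)²/(2·0.7²)) = 0.569918·exp(-0.33153) = 0.409101
  L_II = (1/(1.2·√(2π)))·exp(−(14.83−16.5)²/(2·1.2²)) = 0.332452·exp(-0.96837) = 0.126233
  L_III = (1/(0.7·√(2π)))·exp(−(14.83−21.5)²/(2·0.7²)) = 0.569918·exp(-45.39684) = 1.09702e-20
Unnormalised posteriors:
  w_I·L_I = 0.46 × 0.409101 = 0.188186
  w_II·L_II = 0.29 × 0.126233 = 0.0366075
  w_III·L_III = 0.25 × 1.09702e-20 = 2.74256e-21
Marginal: 0.188186 + 0.0366075 + 2.74256e-21 = 0.224794
P(Setting II | x) = 0.0366075 / 0.224794 ≈ 0.1628

0.1628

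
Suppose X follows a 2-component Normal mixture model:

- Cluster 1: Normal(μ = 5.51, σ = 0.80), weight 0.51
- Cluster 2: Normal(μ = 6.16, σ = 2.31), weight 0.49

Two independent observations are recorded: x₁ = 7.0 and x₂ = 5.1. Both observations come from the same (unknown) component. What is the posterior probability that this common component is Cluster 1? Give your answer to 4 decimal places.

0.6145

Posterior ∝ prior × likelihood, so P(k | x) ∝ P(Z=k) f_k(x); normalise over all components.
Since both observations come from the same component, the likelihood for component k is f_k(x₁)·f_k(x₂).
  f_1 = [0.088015] × [0.437306] = 0.0384894
  f_2 = [0.161653] × [0.155444] = 0.025128
Weight by the priors:
  P(Z=1)·f_1 = 0.51 × 0.0384894 = 0.0196296
  P(Z=2)·f_2 = 0.49 × 0.025128 = 0.0123127
Sum: 0.0196296 + 0.0123127 = 0.0319424
P(Cluster 1 | x) ≈ 0.6145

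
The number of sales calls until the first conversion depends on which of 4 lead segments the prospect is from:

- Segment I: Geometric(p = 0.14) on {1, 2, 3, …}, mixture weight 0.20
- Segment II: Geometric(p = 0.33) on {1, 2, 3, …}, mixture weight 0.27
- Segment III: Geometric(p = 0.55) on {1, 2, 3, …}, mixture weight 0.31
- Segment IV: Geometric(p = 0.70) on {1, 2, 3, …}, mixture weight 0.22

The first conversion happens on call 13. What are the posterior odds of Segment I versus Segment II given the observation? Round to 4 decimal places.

6.2859

Since P(k|x) ∝ π_k f_k(x), the posterior odds are π_i f_i(x) / (π_j f_j(x)).
Geometric probabilities:
  p_I = 0.0229145
  p_II = 0.0027003
  p_III = 3.79239e-05
  p_IV = 3.72009e-07
Odds = (0.20/0.27) × (0.0229145/0.0027003) = 0.740741 × 8.4859 ≈ 6.2859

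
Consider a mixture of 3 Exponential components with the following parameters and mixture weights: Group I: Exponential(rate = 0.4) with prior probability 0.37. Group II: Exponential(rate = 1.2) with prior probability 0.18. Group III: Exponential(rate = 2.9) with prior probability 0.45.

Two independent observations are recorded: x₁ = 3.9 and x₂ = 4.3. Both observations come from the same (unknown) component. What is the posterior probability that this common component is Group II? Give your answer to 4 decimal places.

0.0062

Posterior ∝ prior × likelihood, so P(k | x) ∝ P(Z=k) f_k(x); normalise over all components.
Since both observations come from the same component, the likelihood for component k is f_k(x₁)·f_k(x₂).
  f_I = [0.4·e^(−0.4·3.9) = 0.4·e^(−1.5600) = 0.0840544] × [0.0716265] = 0.00602052
  f_II = [1.2·e^(−1.2·3.9) = 1.2·e^(−4.6800) = 0.0111348] × [0.00689004] = 7.67193e-05
  f_III = [2.9·e^(−2.9·3.9) = 2.9·e^(−11.3100) = 3.55245e-05] × [1.11364e-05] = 3.95615e-10
Prior × likelihood for each component:
  P(Z=I)·f_I = 0.37 × 0.00602052 = 0.00222759
  P(Z=II)·f_II = 0.18 × 7.67193e-05 = 1.38095e-05
  P(Z=III)·f_III = 0.45 × 3.95615e-10 = 1.78027e-10
Evidence: 0.00222759 + 1.38095e-05 + 1.78027e-10 = 0.0022414
So the posterior for Group II is 1.38095e-05 / 0.0022414 ≈ 0.0062.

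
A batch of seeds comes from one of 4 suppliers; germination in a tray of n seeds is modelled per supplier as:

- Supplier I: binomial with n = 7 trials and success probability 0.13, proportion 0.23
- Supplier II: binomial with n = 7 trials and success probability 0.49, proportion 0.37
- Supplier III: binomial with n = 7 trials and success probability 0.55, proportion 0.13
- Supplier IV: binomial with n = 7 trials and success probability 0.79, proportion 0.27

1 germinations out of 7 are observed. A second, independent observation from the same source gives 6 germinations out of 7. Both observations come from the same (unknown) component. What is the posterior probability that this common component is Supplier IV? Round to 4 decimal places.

0.0302

The responsibility of component k is π_k f_k(x) divided by Σ_j π_j f_j(x).
Since both observations come from the same component, the likelihood for component k is f_k(x₁)·f_k(x₂).
  L_I = [C(7,1)·0.13^1·0.87^6 = 7·0.13·0.433626 = 0.3946] × [2.93953e-05] = 1.15994e-05
  L_II = [C(7,1)·0.49^1·0.51^6 = 7·0.49·0.0175963 = 0.0603553] × [0.0494134] = 0.00298236
  L_III = [C(7,1)·0.55^1·0.45^6 = 7·0.55·0.00830377 = 0.0319695] × [0.087194] = 0.00278755
  L_IV = [C(7,1)·0.79^1·0.21^6 = 7·0.79·8.57661e-05 = 0.000474287] × [0.357339] = 0.000169481
Prior × likelihood for each component:
  π_I·L_I = 0.23 × 1.15994e-05 = 2.66785e-06
  π_II·L_II = 0.37 × 0.00298236 = 0.00110347
  π_III·L_III = 0.13 × 0.00278755 = 0.000362381
  π_IV·L_IV = 0.27 × 0.000169481 = 4.57598e-05
Sum: 2.66785e-06 + 0.00110347 + 0.000362381 + 4.57598e-05 = 0.00151428
Responsibility of Supplier IV: 4.57598e-05 / 0.00151428 ≈ 0.0302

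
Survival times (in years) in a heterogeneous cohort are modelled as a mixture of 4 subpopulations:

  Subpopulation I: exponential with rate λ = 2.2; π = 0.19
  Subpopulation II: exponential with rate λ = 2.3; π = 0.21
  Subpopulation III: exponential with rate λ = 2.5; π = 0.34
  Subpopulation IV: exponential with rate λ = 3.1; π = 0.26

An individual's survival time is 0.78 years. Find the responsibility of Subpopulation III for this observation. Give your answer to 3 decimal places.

Apply Bayes' rule: the posterior for each component is proportional to its prior times its likelihood at x.
Component likelihoods at x = 0.78 years:
  L_I = 0.395524
  L_II = 0.382475
  L_III = 0.355685
  L_IV = 0.276209
Weight by the priors:
  π_I·L_I = 0.19 × 0.395524 = 0.0751496
  π_II·L_II = 0.21 × 0.382475 = 0.0803198
  π_III·L_III = 0.34 × 0.355685 = 0.120933
  π_IV·L_IV = 0.26 × 0.276209 = 0.0718143
Marginal: 0.0751496 + 0.0803198 + 0.120933 + 0.0718143 = 0.348217
So the posterior for Subpopulation III is 0.120933 / 0.348217 ≈ 0.347.

0.347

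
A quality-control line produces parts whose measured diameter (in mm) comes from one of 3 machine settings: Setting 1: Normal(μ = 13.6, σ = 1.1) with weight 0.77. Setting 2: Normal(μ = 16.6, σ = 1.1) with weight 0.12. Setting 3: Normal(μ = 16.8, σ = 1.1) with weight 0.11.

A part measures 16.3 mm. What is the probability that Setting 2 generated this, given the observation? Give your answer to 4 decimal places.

0.4576

Apply Bayes' rule: the posterior for each component is proportional to its prior times its likelihood at x.
Component likelihoods at x = 16.3 mm:
  p_1 = 0.0178341
  p_2 = 0.349435
  p_3 = 0.327079
Unnormalised posteriors:
  w_1·p_1 = 0.77 × 0.0178341 = 0.0137322
  w_2·p_2 = 0.12 × 0.349435 = 0.0419322
  w_3·p_3 = 0.11 × 0.327079 = 0.0359787
Denominator: 0.0137322 + 0.0419322 + 0.0359787 = 0.091643
So the posterior for Setting 2 is 0.0419322 / 0.091643 ≈ 0.4576.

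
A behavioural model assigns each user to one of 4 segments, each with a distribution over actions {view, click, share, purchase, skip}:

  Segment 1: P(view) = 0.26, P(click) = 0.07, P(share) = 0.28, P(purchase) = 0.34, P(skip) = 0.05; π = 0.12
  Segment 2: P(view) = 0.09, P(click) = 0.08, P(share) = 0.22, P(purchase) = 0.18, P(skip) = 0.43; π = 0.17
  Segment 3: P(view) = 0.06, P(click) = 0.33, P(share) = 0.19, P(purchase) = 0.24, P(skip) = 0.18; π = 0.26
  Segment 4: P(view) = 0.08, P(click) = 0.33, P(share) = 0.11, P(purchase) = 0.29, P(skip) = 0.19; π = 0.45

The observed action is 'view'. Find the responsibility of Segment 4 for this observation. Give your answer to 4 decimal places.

P(component k | x) = P(Z=k)·f_k(x) / marginal(x), where marginal(x) = Σ_j P(Z=j)·f_j(x).
Evaluate each component's likelihood at the observed value:
  L_1 = P(view | comp) = 0.26
  L_2 = P(view | comp) = 0.09
  L_3 = P(view | comp) = 0.06
  L_4 = P(view | comp) = 0.08
Prior × likelihood for each component:
  P(Z=1)·L_1 = 0.12 × 0.26 = 0.0312
  P(Z=2)·L_2 = 0.17 × 0.09 = 0.0153
  P(Z=3)·L_3 = 0.26 × 0.06 = 0.0156
  P(Z=4)·L_4 = 0.45 × 0.08 = 0.036
Marginal: 0.0312 + 0.0153 + 0.0156 + 0.036 = 0.0981
P(Segment 4 | x) = 0.036 / 0.0981 ≈ 0.3670

0.3670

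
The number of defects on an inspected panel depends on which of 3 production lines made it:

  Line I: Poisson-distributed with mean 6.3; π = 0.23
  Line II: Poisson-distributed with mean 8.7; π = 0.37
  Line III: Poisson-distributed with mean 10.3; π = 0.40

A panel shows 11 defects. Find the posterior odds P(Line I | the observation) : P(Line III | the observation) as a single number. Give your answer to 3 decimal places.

Posterior odds = (w_i f_i(x)) / (w_j f_j(x)); the normalising sum cancels.
Component likelihoods at x = 11 defects:
  p_I = e^(−6.3)·6.3^11/11! = 0.0285453
  p_II = e^(−8.7)·8.7^11/11! = 0.0901974
  p_III = e^(−10.3)·10.3^11/11! = 0.116633
0.00656543 / 0.0466531 ≈ 0.141

0.141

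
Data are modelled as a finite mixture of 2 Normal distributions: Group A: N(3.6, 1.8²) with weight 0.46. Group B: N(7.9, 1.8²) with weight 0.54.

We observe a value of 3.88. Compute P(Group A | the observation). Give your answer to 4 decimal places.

By Bayes' theorem, P(k | x) = P(Z=k) f_k(x) / Σ_j P(Z=j) f_j(x).
Component likelihoods at x = 3.88:
  p_A = (1/(1.8·√(2π)))·exp(−(3.88−3.6)²/(2·1.8²)) = 0.221635·exp(-0.01210) = 0.218969
  p_B = (1/(1.8·√(2π)))·exp(−(3.88−7.9)²/(2·1.8²)) = 0.221635·exp(-2.49389) = 0.0183044
Unnormalised posteriors:
  P(Z=A)·p_A = 0.46 × 0.218969 = 0.100726
  P(Z=B)·p_B = 0.54 × 0.0183044 = 0.00988437
Denominator: 0.100726 + 0.00988437 = 0.11061
So the posterior for Group A is 0.100726 / 0.11061 ≈ 0.9106.

0.9106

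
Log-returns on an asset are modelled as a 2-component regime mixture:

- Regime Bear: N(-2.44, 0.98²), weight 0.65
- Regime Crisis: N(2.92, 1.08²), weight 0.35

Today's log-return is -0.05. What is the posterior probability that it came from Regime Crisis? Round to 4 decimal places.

By Bayes' theorem, P(k | x) = P(Z=k) f_k(x) / Σ_j P(Z=j) f_j(x).
Component likelihoods at x = -0.05:
  f_Bear = 0.0208053
  f_Crisis = 0.00841997
Prior × likelihood for each component:
  P(Z=Bear)·f_Bear = 0.65 × 0.0208053 = 0.0135234
  P(Z=Crisis)·f_Crisis = 0.35 × 0.00841997 = 0.00294699
Denominator: 0.0135234 + 0.00294699 = 0.0164704
P(Regime Crisis | the observation) = 0.00294699 / 0.0164704 ≈ 0.1789

0.1789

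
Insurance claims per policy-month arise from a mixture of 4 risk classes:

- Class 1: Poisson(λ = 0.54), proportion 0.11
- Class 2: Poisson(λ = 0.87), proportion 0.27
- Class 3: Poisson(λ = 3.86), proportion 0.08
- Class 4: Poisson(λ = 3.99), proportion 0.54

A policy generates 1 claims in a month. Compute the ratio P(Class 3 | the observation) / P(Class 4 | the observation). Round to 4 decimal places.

Since P(k|x) ∝ P(Z=k) f_k(x), the posterior odds are P(Z=i) f_i(x) / (P(Z=j) f_j(x)).
Component likelihoods at x = 1 claims:
  p_1 = e^(−0.54)·0.54^1/1! = 0.314684
  p_2 = e^(−0.87)·0.87^1/1! = 0.364488
  p_3 = e^(−3.86)·3.86^1/1! = 0.0813225
  p_4 = e^(−3.99)·3.99^1/1! = 0.0738139
Odds = (0.08/0.54) × (0.0813225/0.0738139) = 0.148148 × 1.10172 ≈ 0.1632

0.1632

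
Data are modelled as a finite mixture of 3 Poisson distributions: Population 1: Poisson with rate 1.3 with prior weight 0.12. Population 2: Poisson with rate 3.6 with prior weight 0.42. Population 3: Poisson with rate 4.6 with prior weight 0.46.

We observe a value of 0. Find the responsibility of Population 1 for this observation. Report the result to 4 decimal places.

0.6701

Apply Bayes' rule: the posterior for each component is proportional to its prior times its likelihood at x.
Component likelihoods at x = 0:
  L_1 = e^(−1.3)·1.3^0/0! = 0.272532
  L_2 = e^(−3.6)·3.6^0/0! = 0.0273237
  L_3 = e^(−4.6)·4.6^0/0! = 0.0100518
Unnormalised posteriors:
  P(Z=1)·L_1 = 0.12 × 0.272532 = 0.0327038
  P(Z=2)·L_2 = 0.42 × 0.0273237 = 0.011476
  P(Z=3)·L_3 = 0.46 × 0.0100518 = 0.00462384
Sum: 0.0327038 + 0.011476 + 0.00462384 = 0.0488036
P(Population 1 | data) = 0.0327038 / 0.0488036 ≈ 0.6701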